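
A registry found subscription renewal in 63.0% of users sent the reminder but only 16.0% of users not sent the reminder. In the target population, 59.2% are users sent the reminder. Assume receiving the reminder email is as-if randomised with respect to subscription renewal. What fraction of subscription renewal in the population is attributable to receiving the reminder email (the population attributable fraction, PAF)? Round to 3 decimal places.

PAF ≈ 0.635

p₁ = 0.63, p₀ = 0.16.
Overall risk P(Y=1) = π·p₁ + (1−π)·p₀ = 0.592×0.63 + 0.408×0.16 = 0.43824.
Under exogeneity, PAF = [P(Y=1) − p₀] / P(Y=1).
PAF = (0.43824 − 0.16) / 0.43824 ≈ 0.6349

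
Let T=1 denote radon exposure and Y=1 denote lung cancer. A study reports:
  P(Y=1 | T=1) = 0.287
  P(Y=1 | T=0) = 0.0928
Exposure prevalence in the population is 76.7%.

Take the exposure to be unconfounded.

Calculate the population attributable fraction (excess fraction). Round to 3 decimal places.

PAF ≈ 0.616

Let p₁ = 0.287, p₀ = 0.0928.
Overall risk P(Y=1) = π·p₁ + (1−π)·p₀ = 0.767×0.287 + 0.233×0.0928 = 0.24175.
Under exogeneity, PAF = [P(Y=1) − p₀] / P(Y=1).
PAF = (0.24175 − 0.0928) / 0.24175 ≈ 0.6161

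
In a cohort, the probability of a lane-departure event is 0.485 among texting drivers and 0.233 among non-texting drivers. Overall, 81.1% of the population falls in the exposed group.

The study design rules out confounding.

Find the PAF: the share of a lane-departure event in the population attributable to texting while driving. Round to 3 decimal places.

Let p₁ = 0.485, p₀ = 0.233.
Overall risk P(Y=1) = π·p₁ + (1−π)·p₀ = 0.811×0.485 + 0.189×0.233 = 0.43737.
Under exogeneity, PAF = [P(Y=1) − p₀] / P(Y=1).
PAF = (0.43737 − 0.233) / 0.43737 ≈ 0.4673

PAF ≈ 0.467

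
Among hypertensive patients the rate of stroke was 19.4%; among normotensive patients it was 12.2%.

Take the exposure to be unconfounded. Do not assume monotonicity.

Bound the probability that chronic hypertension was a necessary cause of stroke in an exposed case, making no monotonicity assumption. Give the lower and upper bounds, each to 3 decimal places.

p₁ = 0.194, p₀ = 0.122.
Under exogeneity alone the bounds on PN are max{0,(p₁−p₀)/p₁} ≤ PN ≤ min{1,(1−p₀)/p₁}.
  lower = (p₁ − p₀)/p₁ = 0.072 / 0.194 ≈ 0.3711
  upper = min{1, (1 − p₀)/p₁} = 0.878 / 0.194 ≈ 4.5258 → capped at 1

0.371 ≤ PN ≤ 1.000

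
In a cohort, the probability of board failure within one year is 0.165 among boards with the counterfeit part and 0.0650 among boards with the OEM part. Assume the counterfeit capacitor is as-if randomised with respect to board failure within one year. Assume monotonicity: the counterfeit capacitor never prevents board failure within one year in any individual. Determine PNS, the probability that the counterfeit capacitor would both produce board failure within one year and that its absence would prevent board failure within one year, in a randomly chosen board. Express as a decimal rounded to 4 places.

Let p₁ = 0.165, p₀ = 0.065.
Under exogeneity and monotonicity, PNS = p₁ − p₀.
PNS = 0.165 − 0.065 = 0.1

PNS ≈ 0.1000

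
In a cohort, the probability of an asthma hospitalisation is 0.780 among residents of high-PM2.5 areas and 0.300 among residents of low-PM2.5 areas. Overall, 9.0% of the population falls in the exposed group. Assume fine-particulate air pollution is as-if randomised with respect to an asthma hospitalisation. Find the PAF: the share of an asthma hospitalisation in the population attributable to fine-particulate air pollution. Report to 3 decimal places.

Let p₁ = 0.78, p₀ = 0.3.
Overall risk P(Y=1) = π·p₁ + (1−π)·p₀ = 0.09×0.78 + 0.91×0.3 = 0.3432.
Under exogeneity, PAF = [P(Y=1) − p₀] / P(Y=1).
PAF = (0.3432 − 0.3) / 0.3432 ≈ 0.1259

PAF ≈ 0.126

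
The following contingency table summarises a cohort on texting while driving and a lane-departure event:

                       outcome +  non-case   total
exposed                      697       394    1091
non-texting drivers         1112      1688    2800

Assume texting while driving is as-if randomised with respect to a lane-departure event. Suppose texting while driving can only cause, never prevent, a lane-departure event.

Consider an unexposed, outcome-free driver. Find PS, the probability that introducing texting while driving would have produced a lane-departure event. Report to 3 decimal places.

PS ≈ 0.401

p₁ = P(outcome | exposed) = 697/1091 = 0.63886
p₀ = P(outcome | unexposed) = 1112/2800 = 0.39714
Under exogeneity and monotonicity, PS = (p₁ − p₀)/(1 − p₀).
PS = (0.63886 − 0.39714) / 0.60286 ≈ 0.4010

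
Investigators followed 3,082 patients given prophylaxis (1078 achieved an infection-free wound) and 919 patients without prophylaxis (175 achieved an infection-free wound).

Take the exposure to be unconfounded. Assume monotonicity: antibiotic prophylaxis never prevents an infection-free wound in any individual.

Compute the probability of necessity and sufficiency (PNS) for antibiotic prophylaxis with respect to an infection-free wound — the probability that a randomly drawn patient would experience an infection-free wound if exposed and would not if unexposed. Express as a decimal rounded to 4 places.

PNS ≈ 0.1593

p₁ = P(outcome | exposed) = 1078/3082 = 0.34977
p₀ = P(outcome | unexposed) = 175/919 = 0.19042
Under exogeneity and monotonicity, PNS = p₁ − p₀.
PNS = 0.34977 − 0.19042 = 0.15935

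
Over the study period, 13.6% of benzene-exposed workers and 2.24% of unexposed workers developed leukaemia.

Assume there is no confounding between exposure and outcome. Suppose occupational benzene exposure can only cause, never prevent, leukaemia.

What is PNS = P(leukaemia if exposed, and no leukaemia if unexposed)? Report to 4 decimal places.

PNS ≈ 0.1136

p₁ = 0.136, p₀ = 0.0224.
Under exogeneity and monotonicity, PNS = p₁ − p₀.
PNS = 0.136 − 0.0224 = 0.1136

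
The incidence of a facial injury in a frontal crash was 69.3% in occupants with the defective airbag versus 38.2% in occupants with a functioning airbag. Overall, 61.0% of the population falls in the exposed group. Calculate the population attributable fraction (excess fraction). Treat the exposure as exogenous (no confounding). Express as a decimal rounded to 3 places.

p₁ = 0.693, p₀ = 0.382.
Overall risk P(Y=1) = π·p₁ + (1−π)·p₀ = 0.61×0.693 + 0.39×0.382 = 0.57171.
Under exogeneity, PAF = [P(Y=1) − p₀] / P(Y=1).
PAF = (0.57171 − 0.382) / 0.57171 ≈ 0.3318

PAF ≈ 0.332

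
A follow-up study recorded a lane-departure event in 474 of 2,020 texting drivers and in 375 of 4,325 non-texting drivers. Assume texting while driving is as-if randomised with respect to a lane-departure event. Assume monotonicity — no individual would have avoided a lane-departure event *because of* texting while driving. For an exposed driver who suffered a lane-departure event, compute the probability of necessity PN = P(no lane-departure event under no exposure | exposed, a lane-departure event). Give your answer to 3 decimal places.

PN ≈ 0.630

p₁ = P(outcome | exposed) = 474/2020 = 0.23465
p₀ = P(outcome | unexposed) = 375/4325 = 0.086705
Under exogeneity and monotonicity, PN = (p₁ − p₀) / p₁.
PN = (0.23465 − 0.086705) / 0.23465 = 0.14795 / 0.23465 ≈ 0.6305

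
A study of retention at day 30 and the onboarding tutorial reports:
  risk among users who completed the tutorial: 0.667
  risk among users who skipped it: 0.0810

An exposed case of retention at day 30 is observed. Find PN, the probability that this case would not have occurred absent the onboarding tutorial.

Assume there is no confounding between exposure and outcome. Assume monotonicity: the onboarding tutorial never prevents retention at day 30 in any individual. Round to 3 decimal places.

Let p₁ = 0.667, p₀ = 0.081.
Under exogeneity and monotonicity, PN = (p₁ − p₀) / p₁.
PN = (0.667 − 0.081) / 0.667 = 0.586 / 0.667 ≈ 0.8786

PN ≈ 0.879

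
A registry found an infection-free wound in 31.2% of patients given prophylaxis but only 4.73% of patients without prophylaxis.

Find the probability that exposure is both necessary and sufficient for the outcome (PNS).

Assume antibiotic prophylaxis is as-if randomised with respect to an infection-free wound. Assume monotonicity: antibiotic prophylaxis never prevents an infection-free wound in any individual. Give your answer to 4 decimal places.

PNS ≈ 0.2647

p₁ = 0.312, p₀ = 0.0473.
Under exogeneity and monotonicity, PNS = p₁ − p₀.
PNS = 0.312 − 0.0473 = 0.2647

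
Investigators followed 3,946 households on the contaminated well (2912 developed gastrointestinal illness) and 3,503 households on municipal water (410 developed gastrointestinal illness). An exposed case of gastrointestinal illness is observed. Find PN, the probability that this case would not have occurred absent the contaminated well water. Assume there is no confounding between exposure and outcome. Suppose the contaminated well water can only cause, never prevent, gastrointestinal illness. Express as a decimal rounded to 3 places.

PN ≈ 0.841

p₁ = P(outcome | exposed) = 2912/3946 = 0.73796
p₀ = P(outcome | unexposed) = 410/3503 = 0.11704
Under exogeneity and monotonicity, PN = (p₁ − p₀) / p₁.
PN = (0.73796 − 0.11704) / 0.73796 = 0.62092 / 0.73796 ≈ 0.8414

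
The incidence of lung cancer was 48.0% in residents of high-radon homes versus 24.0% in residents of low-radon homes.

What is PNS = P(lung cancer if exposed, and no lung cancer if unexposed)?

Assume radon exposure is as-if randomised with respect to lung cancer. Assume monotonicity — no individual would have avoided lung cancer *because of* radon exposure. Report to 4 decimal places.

PNS ≈ 0.2400

p₁ = 0.48, p₀ = 0.24.
Under exogeneity and monotonicity, PNS = p₁ − p₀.
PNS = 0.48 − 0.24 = 0.24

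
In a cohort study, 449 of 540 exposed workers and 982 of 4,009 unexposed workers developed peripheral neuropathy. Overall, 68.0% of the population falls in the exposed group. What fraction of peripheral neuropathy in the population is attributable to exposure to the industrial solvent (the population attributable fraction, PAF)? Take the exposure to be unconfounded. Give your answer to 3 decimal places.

PAF ≈ 0.620

p₁ = P(outcome | exposed) = 449/540 = 0.83148
p₀ = P(outcome | unexposed) = 982/4009 = 0.24495
Overall risk P(Y=1) = π·p₁ + (1−π)·p₀ = 0.68×0.83148 + 0.32×0.24495 = 0.64379.
Under exogeneity, PAF = [P(Y=1) − p₀] / P(Y=1).
PAF = (0.64379 − 0.24495) / 0.64379 ≈ 0.6195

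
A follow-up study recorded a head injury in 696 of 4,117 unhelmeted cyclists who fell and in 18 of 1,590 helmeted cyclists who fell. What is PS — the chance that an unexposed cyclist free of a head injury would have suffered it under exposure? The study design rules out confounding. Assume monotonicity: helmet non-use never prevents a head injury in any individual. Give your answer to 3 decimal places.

p₁ = P(outcome | exposed) = 696/4117 = 0.16906
p₀ = P(outcome | unexposed) = 18/1590 = 0.011321
Under exogeneity and monotonicity, PS = (p₁ − p₀) / (1 − p₀).
PS = (0.16906 − 0.011321) / (1 − 0.011321) = 0.15773 / 0.98868 ≈ 0.1595

PS ≈ 0.160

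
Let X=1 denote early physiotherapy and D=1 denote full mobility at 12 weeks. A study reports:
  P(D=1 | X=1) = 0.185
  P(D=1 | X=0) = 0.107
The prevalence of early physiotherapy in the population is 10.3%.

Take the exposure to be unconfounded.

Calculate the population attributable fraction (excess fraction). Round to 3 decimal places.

PAF ≈ 0.070

Let p₁ = 0.185, p₀ = 0.107.
Overall risk P(Y=1) = π·p₁ + (1−π)·p₀ = 0.103×0.185 + 0.897×0.107 = 0.11503.
Under exogeneity, PAF = [P(Y=1) − p₀] / P(Y=1).
PAF = (0.11503 − 0.107) / 0.11503 ≈ 0.0698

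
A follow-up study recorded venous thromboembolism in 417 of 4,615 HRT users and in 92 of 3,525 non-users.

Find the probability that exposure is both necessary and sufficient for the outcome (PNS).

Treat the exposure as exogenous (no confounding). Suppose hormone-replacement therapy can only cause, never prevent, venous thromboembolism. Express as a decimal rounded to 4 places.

PNS ≈ 0.0643

p₁ = P(outcome | exposed) = 417/4615 = 0.090358
p₀ = P(outcome | unexposed) = 92/3525 = 0.026099
Under exogeneity and monotonicity, PNS = p₁ − p₀.
PNS = 0.090358 − 0.026099 = 0.064258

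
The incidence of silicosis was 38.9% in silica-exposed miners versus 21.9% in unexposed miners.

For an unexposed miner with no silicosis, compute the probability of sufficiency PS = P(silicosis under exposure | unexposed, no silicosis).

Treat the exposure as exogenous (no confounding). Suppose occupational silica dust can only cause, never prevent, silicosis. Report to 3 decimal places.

p₁ = 0.389, p₀ = 0.219.
Under exogeneity and monotonicity, PS = (p₁ − p₀) / (1 − p₀).
PS = (0.389 − 0.219) / (1 − 0.219) = 0.17 / 0.781 ≈ 0.2177

PS ≈ 0.218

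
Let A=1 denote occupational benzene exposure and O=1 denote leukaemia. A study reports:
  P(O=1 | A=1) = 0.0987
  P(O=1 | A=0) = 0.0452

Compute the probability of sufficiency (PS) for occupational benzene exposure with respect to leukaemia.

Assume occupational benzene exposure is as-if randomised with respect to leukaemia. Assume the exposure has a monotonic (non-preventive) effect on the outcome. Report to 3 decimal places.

Let p₁ = 0.0987, p₀ = 0.0452.
Under exogeneity and monotonicity, PS = (p₁ − p₀) / (1 − p₀).
PS = (0.0987 − 0.0452) / (1 − 0.0452) = 0.0535 / 0.9548 ≈ 0.0560

PS ≈ 0.056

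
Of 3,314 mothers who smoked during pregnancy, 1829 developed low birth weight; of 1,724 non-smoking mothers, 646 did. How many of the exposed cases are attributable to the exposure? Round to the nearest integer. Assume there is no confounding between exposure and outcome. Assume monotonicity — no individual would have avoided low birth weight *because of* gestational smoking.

about 587 cases

p₁ = P(outcome | exposed) = 1829/3314 = 0.5519
p₀ = P(outcome | unexposed) = 646/1724 = 0.37471
PN = (p₁ − p₀)/p₁ = (0.5519 − 0.37471) / 0.5519 ≈ 0.32106.
Attributable cases ≈ PN × (exposed cases) = 0.32106 × 1829 ≈ 587.21.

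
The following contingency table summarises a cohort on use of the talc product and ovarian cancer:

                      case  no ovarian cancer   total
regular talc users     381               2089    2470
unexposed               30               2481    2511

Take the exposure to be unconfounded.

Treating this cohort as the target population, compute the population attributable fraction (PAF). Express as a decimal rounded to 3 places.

p₁ = P(outcome | exposed) = 381/2470 = 0.15425
p₀ = P(outcome | unexposed) = 30/2511 = 0.011947
Exposure prevalence π = 2470/4981 = 0.49588; overall risk P(Y=1) = 0.082514.
Under exogeneity, PAF = [P(Y=1) − p₀]/P(Y=1).
PAF = (0.082514 − 0.011947) / 0.082514 ≈ 0.8552

PAF ≈ 0.855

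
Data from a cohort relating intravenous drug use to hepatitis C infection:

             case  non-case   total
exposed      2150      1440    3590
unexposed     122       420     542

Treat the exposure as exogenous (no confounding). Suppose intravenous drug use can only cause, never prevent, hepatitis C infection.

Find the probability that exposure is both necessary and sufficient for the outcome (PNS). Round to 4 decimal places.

p₁ = P(outcome | exposed) = 2150/3590 = 0.59889
p₀ = P(outcome | unexposed) = 122/542 = 0.22509
Under exogeneity and monotonicity, PNS = p₁ − p₀.
PNS = 0.59889 − 0.22509 = 0.37379

PNS ≈ 0.3738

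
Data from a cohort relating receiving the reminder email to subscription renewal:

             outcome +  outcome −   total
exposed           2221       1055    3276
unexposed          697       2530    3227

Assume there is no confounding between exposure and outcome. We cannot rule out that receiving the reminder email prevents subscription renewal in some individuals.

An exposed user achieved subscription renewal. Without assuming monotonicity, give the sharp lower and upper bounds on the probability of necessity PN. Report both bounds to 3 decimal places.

p₁ = P(outcome | exposed) = 2221/3276 = 0.67796
p₀ = P(outcome | unexposed) = 697/3227 = 0.21599
Under exogeneity alone the bounds on PN are max{0,(p₁−p₀)/p₁} ≤ PN ≤ min{1,(1−p₀)/p₁}.
  lower = (p₁ − p₀)/p₁ = 0.46197 / 0.67796 ≈ 0.6814
  upper = min{1, (1 − p₀)/p₁} = 0.78401 / 0.67796 ≈ 1.1564 → capped at 1

0.681 ≤ PN ≤ 1.000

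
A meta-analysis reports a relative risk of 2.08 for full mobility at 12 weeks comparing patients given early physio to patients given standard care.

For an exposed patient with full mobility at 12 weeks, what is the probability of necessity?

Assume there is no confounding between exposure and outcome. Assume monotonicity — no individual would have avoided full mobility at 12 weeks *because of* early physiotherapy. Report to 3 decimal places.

PN ≈ 0.519

Under exogeneity and monotonicity, PN = (RR − 1) / RR = 1 − 1/RR.
PN = (2.08 − 1) / 2.08 = 1.08 / 2.08 ≈ 0.5192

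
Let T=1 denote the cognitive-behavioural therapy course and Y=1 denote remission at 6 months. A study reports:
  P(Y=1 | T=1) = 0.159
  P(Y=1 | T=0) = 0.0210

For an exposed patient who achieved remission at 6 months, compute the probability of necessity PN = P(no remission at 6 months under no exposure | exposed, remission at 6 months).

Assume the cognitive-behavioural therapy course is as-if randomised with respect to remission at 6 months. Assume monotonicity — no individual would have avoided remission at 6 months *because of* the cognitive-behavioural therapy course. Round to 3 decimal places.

Let p₁ = 0.159, p₀ = 0.021.
Under exogeneity and monotonicity, PN = (p₁ − p₀) / p₁.
PN = (0.159 − 0.021) / 0.159 = 0.138 / 0.159 ≈ 0.8679

PN ≈ 0.868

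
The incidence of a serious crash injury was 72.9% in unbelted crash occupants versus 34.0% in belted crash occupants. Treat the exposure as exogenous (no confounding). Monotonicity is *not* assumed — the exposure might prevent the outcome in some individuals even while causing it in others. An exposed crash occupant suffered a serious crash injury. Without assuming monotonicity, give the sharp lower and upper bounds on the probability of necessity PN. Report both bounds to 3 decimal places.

0.534 ≤ PN ≤ 0.905

p₁ = 0.729, p₀ = 0.34.
Under exogeneity alone the bounds on PN are max{0,(p₁−p₀)/p₁} ≤ PN ≤ min{1,(1−p₀)/p₁}.
  lower = (p₁ − p₀)/p₁ = 0.389 / 0.729 ≈ 0.5336
  upper = min{1, (1 − p₀)/p₁} = 0.66 / 0.729 ≈ 0.9053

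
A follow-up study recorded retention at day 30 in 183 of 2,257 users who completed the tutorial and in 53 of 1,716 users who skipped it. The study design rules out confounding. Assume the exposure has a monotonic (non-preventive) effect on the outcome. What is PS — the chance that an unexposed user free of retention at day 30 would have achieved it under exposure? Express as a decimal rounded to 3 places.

PS ≈ 0.052

p₁ = P(outcome | exposed) = 183/2257 = 0.081081
p₀ = P(outcome | unexposed) = 53/1716 = 0.030886
Under exogeneity and monotonicity, PS = (p₁ − p₀) / (1 − p₀).
PS = (0.081081 − 0.030886) / (1 − 0.030886) = 0.050195 / 0.96911 ≈ 0.0518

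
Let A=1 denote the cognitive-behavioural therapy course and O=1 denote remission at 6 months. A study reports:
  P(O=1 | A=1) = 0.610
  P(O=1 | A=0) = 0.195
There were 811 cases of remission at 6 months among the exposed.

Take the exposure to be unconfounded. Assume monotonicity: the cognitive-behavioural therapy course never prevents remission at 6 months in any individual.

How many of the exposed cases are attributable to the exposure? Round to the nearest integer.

about 552 cases

Let p₁ = 0.61, p₀ = 0.195.
PN = (p₁ − p₀)/p₁ = (0.61 − 0.195) / 0.61 ≈ 0.68033.
Attributable cases ≈ PN × (exposed cases) = 0.68033 × 811 ≈ 551.75.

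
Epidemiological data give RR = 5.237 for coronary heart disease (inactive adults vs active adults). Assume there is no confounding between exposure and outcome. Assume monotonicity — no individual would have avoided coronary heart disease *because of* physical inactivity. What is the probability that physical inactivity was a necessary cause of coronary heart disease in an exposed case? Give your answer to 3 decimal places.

PN ≈ 0.809

Under exogeneity and monotonicity, PN = (RR − 1) / RR = 1 − 1/RR.
PN = (5.237 − 1) / 5.237 = 4.237 / 5.237 ≈ 0.8091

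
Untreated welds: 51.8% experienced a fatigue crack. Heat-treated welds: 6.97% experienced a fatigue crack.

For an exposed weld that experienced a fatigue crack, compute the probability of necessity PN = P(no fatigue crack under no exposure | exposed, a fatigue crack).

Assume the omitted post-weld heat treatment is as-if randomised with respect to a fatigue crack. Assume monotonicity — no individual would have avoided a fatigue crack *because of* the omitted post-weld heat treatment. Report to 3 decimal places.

p₁ = 0.518, p₀ = 0.0697.
Under exogeneity and monotonicity, PN = (p₁ − p₀) / p₁.
PN = (0.518 − 0.0697) / 0.518 = 0.4483 / 0.518 ≈ 0.8654

PN ≈ 0.865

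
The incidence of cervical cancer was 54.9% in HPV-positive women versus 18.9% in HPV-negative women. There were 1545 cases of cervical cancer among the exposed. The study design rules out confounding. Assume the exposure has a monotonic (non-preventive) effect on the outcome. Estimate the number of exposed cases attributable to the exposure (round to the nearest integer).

about 1013 cases

p₁ = 0.549, p₀ = 0.189.
PN = (p₁ − p₀)/p₁ = (0.549 − 0.189) / 0.549 ≈ 0.65574.
Attributable cases ≈ PN × (exposed cases) = 0.65574 × 1545 ≈ 1013.11.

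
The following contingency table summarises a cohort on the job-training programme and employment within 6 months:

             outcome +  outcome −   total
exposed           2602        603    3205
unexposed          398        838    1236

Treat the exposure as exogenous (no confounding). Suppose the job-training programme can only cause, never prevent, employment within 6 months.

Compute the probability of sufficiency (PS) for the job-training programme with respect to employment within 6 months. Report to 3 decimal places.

p₁ = P(outcome | exposed) = 2602/3205 = 0.81186
p₀ = P(outcome | unexposed) = 398/1236 = 0.32201
Under exogeneity and monotonicity, PS = (p₁ − p₀)/(1 − p₀).
PS = (0.81186 − 0.32201) / 0.67799 ≈ 0.7225

PS ≈ 0.722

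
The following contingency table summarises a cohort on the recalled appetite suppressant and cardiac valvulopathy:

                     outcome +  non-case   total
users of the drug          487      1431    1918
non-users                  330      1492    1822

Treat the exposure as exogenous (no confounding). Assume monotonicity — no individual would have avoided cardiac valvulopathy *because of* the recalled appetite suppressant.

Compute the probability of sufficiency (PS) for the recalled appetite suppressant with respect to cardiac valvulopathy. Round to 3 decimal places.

p₁ = P(outcome | exposed) = 487/1918 = 0.25391
p₀ = P(outcome | unexposed) = 330/1822 = 0.18112
Under exogeneity and monotonicity, PS = (p₁ − p₀) / (1 − p₀).
PS = (0.25391 − 0.18112) / (1 − 0.18112) = 0.072791 / 0.81888 ≈ 0.0889

PS ≈ 0.089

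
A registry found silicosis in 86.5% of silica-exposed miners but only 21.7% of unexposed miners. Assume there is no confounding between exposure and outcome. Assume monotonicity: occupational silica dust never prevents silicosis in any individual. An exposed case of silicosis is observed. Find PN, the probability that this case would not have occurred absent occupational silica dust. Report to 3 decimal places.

PN ≈ 0.749

p₁ = 0.865, p₀ = 0.217.
Under exogeneity and monotonicity, PN = (p₁ − p₀) / p₁.
PN = (0.865 − 0.217) / 0.865 = 0.648 / 0.865 ≈ 0.7491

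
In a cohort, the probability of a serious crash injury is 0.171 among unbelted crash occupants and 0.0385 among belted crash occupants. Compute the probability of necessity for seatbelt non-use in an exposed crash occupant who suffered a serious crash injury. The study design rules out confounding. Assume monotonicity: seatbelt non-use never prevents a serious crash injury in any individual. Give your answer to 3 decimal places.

Let p₁ = 0.171, p₀ = 0.0385.
Under exogeneity and monotonicity, PN = (p₁ − p₀) / p₁.
PN = (0.171 − 0.0385) / 0.171 = 0.1325 / 0.171 ≈ 0.7749

PN ≈ 0.775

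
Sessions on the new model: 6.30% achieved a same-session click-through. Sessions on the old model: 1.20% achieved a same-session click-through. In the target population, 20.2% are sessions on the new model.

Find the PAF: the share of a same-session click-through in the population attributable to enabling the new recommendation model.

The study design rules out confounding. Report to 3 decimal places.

p₁ = 0.063, p₀ = 0.012.
Overall risk P(Y=1) = π·p₁ + (1−π)·p₀ = 0.202×0.063 + 0.798×0.012 = 0.022302.
Under exogeneity, PAF = [P(Y=1) − p₀] / P(Y=1).
PAF = (0.022302 − 0.012) / 0.022302 ≈ 0.4619

PAF ≈ 0.462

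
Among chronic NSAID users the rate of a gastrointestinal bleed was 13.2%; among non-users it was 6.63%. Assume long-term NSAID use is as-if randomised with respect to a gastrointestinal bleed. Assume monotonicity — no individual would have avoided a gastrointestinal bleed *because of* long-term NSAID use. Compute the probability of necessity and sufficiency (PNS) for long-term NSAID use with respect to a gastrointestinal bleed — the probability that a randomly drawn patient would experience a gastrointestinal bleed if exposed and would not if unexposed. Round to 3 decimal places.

p₁ = 0.132, p₀ = 0.0663.
Under exogeneity and monotonicity, PNS = p₁ − p₀.
PNS = 0.132 − 0.0663 = 0.0657

PNS ≈ 0.066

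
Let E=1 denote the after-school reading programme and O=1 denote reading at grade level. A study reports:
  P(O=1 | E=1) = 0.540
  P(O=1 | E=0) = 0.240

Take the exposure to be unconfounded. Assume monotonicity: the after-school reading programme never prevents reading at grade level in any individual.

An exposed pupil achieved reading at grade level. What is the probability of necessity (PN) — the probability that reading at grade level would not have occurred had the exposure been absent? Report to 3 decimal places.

PN ≈ 0.556

Let p₁ = 0.54, p₀ = 0.24.
Under exogeneity and monotonicity, PN = (p₁ − p₀) / p₁.
PN = (0.54 − 0.24) / 0.54 = 0.3 / 0.54 ≈ 0.5556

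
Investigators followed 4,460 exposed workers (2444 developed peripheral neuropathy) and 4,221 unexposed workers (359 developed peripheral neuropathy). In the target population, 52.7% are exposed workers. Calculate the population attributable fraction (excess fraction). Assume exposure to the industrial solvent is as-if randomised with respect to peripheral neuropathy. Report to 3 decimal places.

PAF ≈ 0.741

p₁ = P(outcome | exposed) = 2444/4460 = 0.54798
p₀ = P(outcome | unexposed) = 359/4221 = 0.085051
Overall risk P(Y=1) = π·p₁ + (1−π)·p₀ = 0.527×0.54798 + 0.473×0.085051 = 0.32902.
Under exogeneity, PAF = [P(Y=1) − p₀] / P(Y=1).
PAF = (0.32902 − 0.085051) / 0.32902 ≈ 0.7415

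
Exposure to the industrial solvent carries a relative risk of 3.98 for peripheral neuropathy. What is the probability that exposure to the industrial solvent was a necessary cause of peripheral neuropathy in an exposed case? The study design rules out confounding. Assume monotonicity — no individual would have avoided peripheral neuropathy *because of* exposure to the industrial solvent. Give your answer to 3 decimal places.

PN ≈ 0.749

Under exogeneity and monotonicity, PN = (RR − 1) / RR = 1 − 1/RR.
PN = (3.98 − 1) / 3.98 = 2.98 / 3.98 ≈ 0.7487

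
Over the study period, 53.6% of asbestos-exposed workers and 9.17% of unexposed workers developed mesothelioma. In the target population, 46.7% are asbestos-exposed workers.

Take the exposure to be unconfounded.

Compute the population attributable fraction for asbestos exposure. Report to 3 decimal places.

PAF ≈ 0.694

p₁ = 0.536, p₀ = 0.0917.
Overall risk P(Y=1) = π·p₁ + (1−π)·p₀ = 0.467×0.536 + 0.533×0.0917 = 0.29919.
Under exogeneity, PAF = [P(Y=1) − p₀] / P(Y=1).
PAF = (0.29919 − 0.0917) / 0.29919 ≈ 0.6935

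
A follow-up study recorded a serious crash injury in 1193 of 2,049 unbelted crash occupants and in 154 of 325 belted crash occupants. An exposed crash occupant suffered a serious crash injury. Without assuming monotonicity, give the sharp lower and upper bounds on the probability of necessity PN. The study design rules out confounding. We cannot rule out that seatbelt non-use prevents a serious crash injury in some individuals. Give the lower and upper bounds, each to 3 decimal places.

p₁ = P(outcome | exposed) = 1193/2049 = 0.58224
p₀ = P(outcome | unexposed) = 154/325 = 0.47385
Under exogeneity alone the bounds on PN are max{0,(p₁−p₀)/p₁} ≤ PN ≤ min{1,(1−p₀)/p₁}.
  lower = (p₁ − p₀)/p₁ = 0.10839 / 0.58224 ≈ 0.1862
  upper = min{1, (1 − p₀)/p₁} = 0.52615 / 0.58224 ≈ 0.9037

0.186 ≤ PN ≤ 0.904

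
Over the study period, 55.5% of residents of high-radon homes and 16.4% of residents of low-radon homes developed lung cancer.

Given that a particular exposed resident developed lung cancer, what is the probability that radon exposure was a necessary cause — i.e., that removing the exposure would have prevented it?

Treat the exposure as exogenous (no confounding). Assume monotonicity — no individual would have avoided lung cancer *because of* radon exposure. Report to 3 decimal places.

PN ≈ 0.705

p₁ = 0.555, p₀ = 0.164.
Under exogeneity and monotonicity, PN = (p₁ − p₀) / p₁.
PN = (0.555 − 0.164) / 0.555 = 0.391 / 0.555 ≈ 0.7045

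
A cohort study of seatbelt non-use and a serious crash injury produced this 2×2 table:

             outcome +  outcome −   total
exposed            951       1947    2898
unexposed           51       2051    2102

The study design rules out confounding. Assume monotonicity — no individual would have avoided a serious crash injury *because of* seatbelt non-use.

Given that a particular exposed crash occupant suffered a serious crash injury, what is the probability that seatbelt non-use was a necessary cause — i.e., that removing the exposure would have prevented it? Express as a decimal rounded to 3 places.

PN ≈ 0.926

p₁ = P(outcome | exposed) = 951/2898 = 0.32816
p₀ = P(outcome | unexposed) = 51/2102 = 0.024263
Under exogeneity and monotonicity, PN = (p₁ − p₀)/p₁.
PN = (0.32816 − 0.024263) / 0.32816 ≈ 0.9261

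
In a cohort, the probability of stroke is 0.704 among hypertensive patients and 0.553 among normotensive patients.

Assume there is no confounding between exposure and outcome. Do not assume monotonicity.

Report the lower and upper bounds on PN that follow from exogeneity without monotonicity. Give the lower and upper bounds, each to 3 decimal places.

0.214 ≤ PN ≤ 0.635

Let p₁ = 0.704, p₀ = 0.553.
Under exogeneity alone the bounds on PN are max{0,(p₁−p₀)/p₁} ≤ PN ≤ min{1,(1−p₀)/p₁}.
  lower = (p₁ − p₀)/p₁ = 0.151 / 0.704 ≈ 0.2145
  upper = min{1, (1 − p₀)/p₁} = 0.447 / 0.704 ≈ 0.6349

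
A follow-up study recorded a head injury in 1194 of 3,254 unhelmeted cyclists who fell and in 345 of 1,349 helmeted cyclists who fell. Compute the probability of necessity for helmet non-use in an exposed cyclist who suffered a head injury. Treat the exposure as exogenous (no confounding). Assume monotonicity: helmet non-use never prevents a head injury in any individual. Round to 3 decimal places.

p₁ = P(outcome | exposed) = 1194/3254 = 0.36693
p₀ = P(outcome | unexposed) = 345/1349 = 0.25574
Under exogeneity and monotonicity, PN = (p₁ − p₀) / p₁.
PN = (0.36693 − 0.25574) / 0.36693 = 0.11119 / 0.36693 ≈ 0.3030

PN ≈ 0.303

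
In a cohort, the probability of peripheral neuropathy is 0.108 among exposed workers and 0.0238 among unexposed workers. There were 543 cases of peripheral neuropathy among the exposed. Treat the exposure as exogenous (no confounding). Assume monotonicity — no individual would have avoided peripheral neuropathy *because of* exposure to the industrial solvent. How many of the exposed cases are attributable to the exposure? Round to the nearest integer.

Let p₁ = 0.108, p₀ = 0.0238.
PN = (p₁ − p₀)/p₁ = (0.108 − 0.0238) / 0.108 ≈ 0.77963.
Attributable cases ≈ PN × (exposed cases) = 0.77963 × 543 ≈ 423.34.

about 423 cases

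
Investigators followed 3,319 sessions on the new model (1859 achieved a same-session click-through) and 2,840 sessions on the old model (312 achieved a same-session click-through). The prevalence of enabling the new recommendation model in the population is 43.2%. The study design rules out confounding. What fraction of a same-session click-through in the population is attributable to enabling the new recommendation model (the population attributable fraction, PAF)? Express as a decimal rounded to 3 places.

p₁ = P(outcome | exposed) = 1859/3319 = 0.56011
p₀ = P(outcome | unexposed) = 312/2840 = 0.10986
Overall risk P(Y=1) = π·p₁ + (1−π)·p₀ = 0.432×0.56011 + 0.568×0.10986 = 0.30437.
Under exogeneity, PAF = [P(Y=1) − p₀] / P(Y=1).
PAF = (0.30437 − 0.10986) / 0.30437 ≈ 0.6391

PAF ≈ 0.639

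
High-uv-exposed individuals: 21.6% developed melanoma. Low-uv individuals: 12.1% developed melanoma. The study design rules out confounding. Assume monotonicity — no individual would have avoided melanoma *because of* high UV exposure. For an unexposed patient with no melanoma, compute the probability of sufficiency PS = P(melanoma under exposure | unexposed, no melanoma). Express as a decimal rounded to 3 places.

PS ≈ 0.108

p₁ = 0.216, p₀ = 0.121.
Under exogeneity and monotonicity, PS = (p₁ − p₀) / (1 − p₀).
PS = (0.216 − 0.121) / (1 − 0.121) = 0.095 / 0.879 ≈ 0.1081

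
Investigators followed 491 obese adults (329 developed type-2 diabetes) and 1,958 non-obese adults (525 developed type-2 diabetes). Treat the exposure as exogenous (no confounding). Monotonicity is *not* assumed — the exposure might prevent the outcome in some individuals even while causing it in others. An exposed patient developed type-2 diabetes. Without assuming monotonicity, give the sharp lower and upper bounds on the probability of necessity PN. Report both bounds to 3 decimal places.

p₁ = P(outcome | exposed) = 329/491 = 0.67006
p₀ = P(outcome | unexposed) = 525/1958 = 0.26813
Under exogeneity alone the bounds on PN are max{0,(p₁−p₀)/p₁} ≤ PN ≤ min{1,(1−p₀)/p₁}.
  lower = (p₁ − p₀)/p₁ = 0.40193 / 0.67006 ≈ 0.5998
  upper = min{1, (1 − p₀)/p₁} = 0.73187 / 0.67006 ≈ 1.0922 → capped at 1

0.600 ≤ PN ≤ 1.000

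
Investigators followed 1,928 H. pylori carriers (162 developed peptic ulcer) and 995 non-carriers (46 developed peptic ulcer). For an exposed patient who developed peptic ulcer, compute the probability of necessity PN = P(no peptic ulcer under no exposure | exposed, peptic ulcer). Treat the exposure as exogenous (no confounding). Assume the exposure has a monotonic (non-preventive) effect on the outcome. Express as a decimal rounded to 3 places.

p₁ = P(outcome | exposed) = 162/1928 = 0.084025
p₀ = P(outcome | unexposed) = 46/995 = 0.046231
Under exogeneity and monotonicity, PN = (p₁ − p₀) / p₁.
PN = (0.084025 − 0.046231) / 0.084025 = 0.037794 / 0.084025 ≈ 0.4498

PN ≈ 0.450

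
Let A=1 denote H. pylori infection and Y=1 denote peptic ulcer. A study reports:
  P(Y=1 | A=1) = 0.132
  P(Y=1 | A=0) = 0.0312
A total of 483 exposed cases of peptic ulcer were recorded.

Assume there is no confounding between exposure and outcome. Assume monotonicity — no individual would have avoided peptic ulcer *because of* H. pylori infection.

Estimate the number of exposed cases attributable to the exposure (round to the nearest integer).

about 369 cases

Let p₁ = 0.132, p₀ = 0.0312.
PN = (p₁ − p₀)/p₁ = (0.132 − 0.0312) / 0.132 ≈ 0.76364.
Attributable cases ≈ PN × (exposed cases) = 0.76364 × 483 ≈ 368.84.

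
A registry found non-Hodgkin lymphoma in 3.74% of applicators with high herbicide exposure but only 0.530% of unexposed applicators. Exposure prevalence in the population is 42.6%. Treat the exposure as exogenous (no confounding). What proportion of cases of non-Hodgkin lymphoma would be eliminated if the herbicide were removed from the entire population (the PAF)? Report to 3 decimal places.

p₁ = 0.0374, p₀ = 0.0053.
Overall risk P(Y=1) = π·p₁ + (1−π)·p₀ = 0.426×0.0374 + 0.574×0.0053 = 0.018975.
Under exogeneity, PAF = [P(Y=1) − p₀] / P(Y=1).
PAF = (0.018975 − 0.0053) / 0.018975 ≈ 0.7207

PAF ≈ 0.721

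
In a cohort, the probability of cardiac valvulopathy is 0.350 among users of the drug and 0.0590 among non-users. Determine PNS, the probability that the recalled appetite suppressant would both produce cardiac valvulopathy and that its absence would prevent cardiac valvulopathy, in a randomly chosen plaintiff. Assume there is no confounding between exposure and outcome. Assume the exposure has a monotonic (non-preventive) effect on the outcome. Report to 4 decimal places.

Let p₁ = 0.35, p₀ = 0.059.
Under exogeneity and monotonicity, PNS = p₁ − p₀.
PNS = 0.35 − 0.059 = 0.291

PNS ≈ 0.2910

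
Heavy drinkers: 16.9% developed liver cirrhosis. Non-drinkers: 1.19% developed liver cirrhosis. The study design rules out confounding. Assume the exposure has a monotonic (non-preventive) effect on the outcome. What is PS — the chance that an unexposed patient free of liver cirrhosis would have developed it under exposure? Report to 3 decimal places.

p₁ = 0.169, p₀ = 0.0119.
Under exogeneity and monotonicity, PS = (p₁ − p₀) / (1 − p₀).
PS = (0.169 − 0.0119) / (1 − 0.0119) = 0.1571 / 0.9881 ≈ 0.1590

PS ≈ 0.159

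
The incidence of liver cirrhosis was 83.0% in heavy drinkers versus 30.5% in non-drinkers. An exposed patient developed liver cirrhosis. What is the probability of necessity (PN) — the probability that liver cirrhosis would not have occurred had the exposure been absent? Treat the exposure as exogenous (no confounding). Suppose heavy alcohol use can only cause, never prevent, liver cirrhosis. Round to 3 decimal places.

PN ≈ 0.633

p₁ = 0.83, p₀ = 0.305.
Under exogeneity and monotonicity, PN = (p₁ − p₀) / p₁.
PN = (0.83 − 0.305) / 0.83 = 0.525 / 0.83 ≈ 0.6325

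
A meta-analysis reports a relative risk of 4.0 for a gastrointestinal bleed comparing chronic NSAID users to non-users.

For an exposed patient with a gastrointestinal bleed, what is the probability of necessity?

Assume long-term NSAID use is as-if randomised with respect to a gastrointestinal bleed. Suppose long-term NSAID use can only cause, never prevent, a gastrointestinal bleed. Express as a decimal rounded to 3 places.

Under exogeneity and monotonicity, PN = (RR − 1) / RR = 1 − 1/RR.
PN = (4.0 − 1) / 4.0 = 3 / 4.0 ≈ 0.7500

PN ≈ 0.750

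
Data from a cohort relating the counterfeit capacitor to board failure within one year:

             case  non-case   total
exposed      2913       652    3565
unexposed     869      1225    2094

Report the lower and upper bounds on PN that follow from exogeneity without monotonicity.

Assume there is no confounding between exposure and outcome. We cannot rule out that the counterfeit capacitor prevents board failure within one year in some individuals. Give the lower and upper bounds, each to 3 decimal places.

p₁ = P(outcome | exposed) = 2913/3565 = 0.81711
p₀ = P(outcome | unexposed) = 869/2094 = 0.415
Under exogeneity alone the bounds on PN are max{0,(p₁−p₀)/p₁} ≤ PN ≤ min{1,(1−p₀)/p₁}.
  lower = (p₁ − p₀)/p₁ = 0.40212 / 0.81711 ≈ 0.4921
  upper = min{1, (1 − p₀)/p₁} = 0.585 / 0.81711 ≈ 0.7159

0.492 ≤ PN ≤ 0.716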